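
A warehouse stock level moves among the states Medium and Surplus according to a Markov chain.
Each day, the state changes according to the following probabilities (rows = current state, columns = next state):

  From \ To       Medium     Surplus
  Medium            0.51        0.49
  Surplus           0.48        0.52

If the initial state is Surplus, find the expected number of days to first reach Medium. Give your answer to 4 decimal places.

Let t(s) be the expected number of days to first reach Medium from state s, with t(Medium) = 0. Conditioning on the first day:
t(Surplus) = 1 + 0.52·t(Surplus)
Solving: t(Surplus) = 2.0833.
Expected days from Surplus to Medium: 2.0833.

2.0833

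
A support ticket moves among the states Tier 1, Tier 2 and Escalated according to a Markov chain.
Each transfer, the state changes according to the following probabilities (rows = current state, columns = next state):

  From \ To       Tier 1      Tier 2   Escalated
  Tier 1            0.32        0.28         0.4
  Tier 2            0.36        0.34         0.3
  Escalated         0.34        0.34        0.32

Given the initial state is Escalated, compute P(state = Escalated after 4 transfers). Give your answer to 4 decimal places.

0.3408

Propagate the distribution vector 4 transfers from Escalated.
After 0 transfers: (0.0000, 0.0000, 1.0000)
After 1 transfer: (0.3400, 0.3400, 0.3200)
After 2 transfers: (0.3400, 0.3196, 0.3404)
After 3 transfers: (0.3396, 0.3196, 0.3408)
After 4 transfers: (0.3396, 0.3196, 0.3408)
P(in Escalated after 4 transfers) = 0.3408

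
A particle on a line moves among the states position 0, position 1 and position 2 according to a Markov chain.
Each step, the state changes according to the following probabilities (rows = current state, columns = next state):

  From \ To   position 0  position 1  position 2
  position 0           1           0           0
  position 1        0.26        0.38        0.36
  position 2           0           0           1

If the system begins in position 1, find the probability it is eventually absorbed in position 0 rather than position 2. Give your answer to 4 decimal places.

Let h(s) be the probability of absorption at position 0 starting from transient state s. Then h(position 0) = 1 and h(position 2) = 0. By first-step analysis:
h(position 1) = 0.26·1 + 0.38·h(position 1) + 0.36·0
Solving: h(position 1) = 0.4194.
Starting from position 1, the probability is 0.4194.

0.4194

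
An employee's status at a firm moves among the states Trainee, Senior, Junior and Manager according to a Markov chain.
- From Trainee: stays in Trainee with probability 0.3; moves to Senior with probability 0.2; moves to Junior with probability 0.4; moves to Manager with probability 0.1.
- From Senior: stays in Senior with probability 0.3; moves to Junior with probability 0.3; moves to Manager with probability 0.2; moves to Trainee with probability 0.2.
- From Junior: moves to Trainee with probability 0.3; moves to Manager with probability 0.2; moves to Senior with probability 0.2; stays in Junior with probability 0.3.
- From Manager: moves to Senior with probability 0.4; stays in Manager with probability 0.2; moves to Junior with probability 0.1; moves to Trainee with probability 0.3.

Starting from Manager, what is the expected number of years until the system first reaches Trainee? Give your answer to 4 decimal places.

Let t(s) be the expected number of years to first reach Trainee from state s, with t(Trainee) = 0. Conditioning on the first year:
t(Senior) = 1 + 0.3·t(Senior) + 0.3·t(Junior) + 0.2·t(Manager)
t(Junior) = 1 + 0.2·t(Senior) + 0.3·t(Junior) + 0.2·t(Manager)
t(Manager) = 1 + 0.4·t(Senior) + 0.1·t(Junior) + 0.2·t(Manager)
Solving: t(Senior) = 4.0650, t(Junior) = 3.6585, t(Manager) = 3.7398.
Expected years from Manager to Trainee: 3.7398.

3.7398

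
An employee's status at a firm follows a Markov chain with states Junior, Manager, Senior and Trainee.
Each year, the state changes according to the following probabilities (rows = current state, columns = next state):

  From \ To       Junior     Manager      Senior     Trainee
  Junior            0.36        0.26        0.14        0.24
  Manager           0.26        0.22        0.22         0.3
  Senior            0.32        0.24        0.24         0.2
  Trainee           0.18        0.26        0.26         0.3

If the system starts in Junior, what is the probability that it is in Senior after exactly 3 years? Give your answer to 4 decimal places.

0.2118

Propagate the distribution vector 3 years from Junior.
After 0 years: (1.0000, 0.0000, 0.0000, 0.0000)
After 1 year: (0.3600, 0.2600, 0.1400, 0.2400)
After 2 years: (0.2852, 0.2468, 0.2036, 0.2644)
After 3 years: (0.2796, 0.2461, 0.2118, 0.2625)
P(in Senior after 3 years) = 0.2118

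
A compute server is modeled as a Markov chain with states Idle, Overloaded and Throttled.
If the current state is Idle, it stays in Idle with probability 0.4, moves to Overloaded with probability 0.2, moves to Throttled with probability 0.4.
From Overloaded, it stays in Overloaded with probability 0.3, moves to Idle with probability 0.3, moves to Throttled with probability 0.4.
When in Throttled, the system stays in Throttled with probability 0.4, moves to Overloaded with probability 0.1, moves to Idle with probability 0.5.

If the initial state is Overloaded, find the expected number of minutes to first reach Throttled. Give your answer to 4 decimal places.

Let t(s) be the expected number of minutes to first reach Throttled from state s, with t(Throttled) = 0. Conditioning on the first minute:
t(Idle) = 1 + 0.4·t(Idle) + 0.2·t(Overloaded)
t(Overloaded) = 1 + 0.3·t(Idle) + 0.3·t(Overloaded)
Solving: t(Idle) = 2.5000, t(Overloaded) = 2.5000.
Expected minutes from Overloaded to Throttled: 2.5000.

2.5000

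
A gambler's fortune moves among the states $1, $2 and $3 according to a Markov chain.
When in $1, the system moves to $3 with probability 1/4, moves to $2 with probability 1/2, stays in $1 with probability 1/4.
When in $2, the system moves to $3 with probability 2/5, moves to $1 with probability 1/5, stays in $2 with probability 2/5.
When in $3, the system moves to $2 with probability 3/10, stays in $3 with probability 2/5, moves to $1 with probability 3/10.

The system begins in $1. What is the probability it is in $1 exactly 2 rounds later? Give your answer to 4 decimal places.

0.2375

Sum over the intermediate state after 1 round:
P = P($1→$1)·P($1→$1) + P($1→$2)·P($2→$1) + P($1→$3)·P($3→$1)
  = 0.25×0.25 + 0.5×0.2 + 0.25×0.3
  = 0.0625 + 0.1000 + 0.0750 = 0.2375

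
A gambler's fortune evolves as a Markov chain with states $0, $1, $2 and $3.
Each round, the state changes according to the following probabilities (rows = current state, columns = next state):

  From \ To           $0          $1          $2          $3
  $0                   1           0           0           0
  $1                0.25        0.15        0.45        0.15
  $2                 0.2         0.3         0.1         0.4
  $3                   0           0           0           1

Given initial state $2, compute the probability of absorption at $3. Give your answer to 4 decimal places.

Let h(s) be the probability of absorption at $3 starting from transient state s. Then h($3) = 1 and h($0) = 0. By first-step analysis:
h($1) = 0.25·0 + 0.15·h($1) + 0.45·h($2) + 0.15·1
h($2) = 0.2·0 + 0.3·h($1) + 0.1·h($2) + 0.4·1
Solving: h($1) = 0.5000, h($2) = 0.6111.
Starting from $2, the probability is 0.6111.

0.6111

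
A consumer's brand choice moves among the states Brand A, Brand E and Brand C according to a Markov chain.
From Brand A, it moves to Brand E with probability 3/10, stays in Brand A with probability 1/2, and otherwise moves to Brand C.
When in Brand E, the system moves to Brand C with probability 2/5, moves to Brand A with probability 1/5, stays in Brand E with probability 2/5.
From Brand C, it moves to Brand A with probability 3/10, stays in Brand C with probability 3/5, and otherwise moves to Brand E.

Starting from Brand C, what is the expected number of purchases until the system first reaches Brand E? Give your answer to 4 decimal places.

Let t(s) be the expected number of purchases to first reach Brand E from state s, with t(Brand E) = 0. Conditioning on the first purchase:
t(Brand A) = 1 + 0.5·t(Brand A) + 0.2·t(Brand C)
t(Brand C) = 1 + 0.3·t(Brand A) + 0.6·t(Brand C)
Solving: t(Brand A) = 4.2857, t(Brand C) = 5.7143.
Expected purchases from Brand C to Brand E: 5.7143.

5.7143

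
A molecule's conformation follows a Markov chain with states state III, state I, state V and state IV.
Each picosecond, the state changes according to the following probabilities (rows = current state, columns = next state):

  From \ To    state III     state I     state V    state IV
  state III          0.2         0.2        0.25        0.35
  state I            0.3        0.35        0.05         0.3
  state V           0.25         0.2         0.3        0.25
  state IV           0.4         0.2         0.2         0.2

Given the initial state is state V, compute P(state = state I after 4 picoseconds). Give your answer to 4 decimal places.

0.2352

Propagate the distribution vector 4 picoseconds from state V.
After 0 picoseconds: (0.0000, 0.0000, 1.0000, 0.0000)
After 1 picosecond: (0.2500, 0.2000, 0.3000, 0.2500)
After 2 picoseconds: (0.2850, 0.2300, 0.2125, 0.2725)
After 3 picoseconds: (0.2881, 0.2345, 0.2010, 0.2764)
After 4 picoseconds: (0.2888, 0.2352, 0.1993, 0.2767)
P(in state I after 4 picoseconds) = 0.2352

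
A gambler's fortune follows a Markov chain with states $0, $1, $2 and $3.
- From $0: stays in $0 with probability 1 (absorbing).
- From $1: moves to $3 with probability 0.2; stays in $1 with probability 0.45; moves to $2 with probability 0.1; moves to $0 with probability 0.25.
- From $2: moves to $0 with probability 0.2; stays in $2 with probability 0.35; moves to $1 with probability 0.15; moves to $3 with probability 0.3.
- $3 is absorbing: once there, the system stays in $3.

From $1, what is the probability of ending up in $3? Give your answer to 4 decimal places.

Let h(s) be the probability of absorption at $3 starting from transient state s. Then h($3) = 1 and h($0) = 0. By first-step analysis:
h($1) = 0.25·0 + 0.45·h($1) + 0.1·h($2) + 0.2·1
h($2) = 0.2·0 + 0.15·h($1) + 0.35·h($2) + 0.3·1
Solving: h($1) = 0.4672, h($2) = 0.5693.
Starting from $1, the probability is 0.4672.

0.4672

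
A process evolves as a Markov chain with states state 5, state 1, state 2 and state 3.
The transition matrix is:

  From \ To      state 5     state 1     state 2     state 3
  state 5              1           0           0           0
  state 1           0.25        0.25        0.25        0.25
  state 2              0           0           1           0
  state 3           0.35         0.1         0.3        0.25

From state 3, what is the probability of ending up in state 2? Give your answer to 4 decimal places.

0.4651

Let h(s) be the probability of absorption at state 2 starting from transient state s. Then h(state 2) = 1 and h(state 5) = 0. By first-step analysis:
h(state 1) = 0.25·0 + 0.25·h(state 1) + 0.25·1 + 0.25·h(state 3)
h(state 3) = 0.35·0 + 0.1·h(state 1) + 0.3·1 + 0.25·h(state 3)
Solving: h(state 1) = 0.4884, h(state 3) = 0.4651.
Starting from state 3, the probability is 0.4651.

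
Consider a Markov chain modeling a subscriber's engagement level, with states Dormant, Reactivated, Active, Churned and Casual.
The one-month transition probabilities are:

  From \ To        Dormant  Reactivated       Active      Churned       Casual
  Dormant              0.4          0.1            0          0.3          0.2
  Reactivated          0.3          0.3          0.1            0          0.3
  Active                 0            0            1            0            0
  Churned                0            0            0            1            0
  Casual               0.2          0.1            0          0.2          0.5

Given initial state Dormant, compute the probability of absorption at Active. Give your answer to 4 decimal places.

0.0511

Let h(s) be the probability of absorption at Active starting from transient state s. Then h(Active) = 1 and h(Churned) = 0. By first-step analysis:
h(Dormant) = 0.4·h(Dormant) + 0.1·h(Reactivated) + 0.3·0 + 0.2·h(Casual)
h(Reactivated) = 0.3·h(Dormant) + 0.3·h(Reactivated) + 0.1·1 + 0.3·h(Casual)
h(Casual) = 0.2·h(Dormant) + 0.1·h(Reactivated) + 0.2·0 + 0.5·h(Casual)
Solving: h(Dormant) = 0.0511, h(Reactivated) = 0.1898, h(Casual) = 0.0584.
Starting from Dormant, the probability is 0.0511.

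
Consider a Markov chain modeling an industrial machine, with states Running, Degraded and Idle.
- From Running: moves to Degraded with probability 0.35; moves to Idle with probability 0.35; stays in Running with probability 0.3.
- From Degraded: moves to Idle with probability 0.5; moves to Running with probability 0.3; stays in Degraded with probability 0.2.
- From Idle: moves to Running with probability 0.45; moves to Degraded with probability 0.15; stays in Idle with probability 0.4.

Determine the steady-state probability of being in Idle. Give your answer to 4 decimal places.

0.4053

Let the stationary distribution be π with π = πP and π_1 + π_2 + π_3 = 1.
π_1 = 0.3·π_1 + 0.3·π_2 + 0.45·π_3
π_2 = 0.35·π_1 + 0.2·π_2 + 0.15·π_3
Solving with the normalization constraint gives π = (0.3608, 0.2339, 0.4053).
So the stationary probability of Idle is 0.4053.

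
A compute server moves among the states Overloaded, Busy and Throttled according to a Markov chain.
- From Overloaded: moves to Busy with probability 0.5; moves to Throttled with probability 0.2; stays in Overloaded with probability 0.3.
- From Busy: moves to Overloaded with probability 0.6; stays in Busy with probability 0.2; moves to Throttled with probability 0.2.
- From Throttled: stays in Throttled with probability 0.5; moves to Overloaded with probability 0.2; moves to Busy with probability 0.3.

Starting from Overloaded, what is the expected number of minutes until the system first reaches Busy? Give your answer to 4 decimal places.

2.2581

Let t(s) be the expected number of minutes to first reach Busy from state s, with t(Busy) = 0. Conditioning on the first minute:
t(Overloaded) = 1 + 0.3·t(Overloaded) + 0.2·t(Throttled)
t(Throttled) = 1 + 0.2·t(Overloaded) + 0.5·t(Throttled)
Solving: t(Overloaded) = 2.2581, t(Throttled) = 2.9032.
Expected minutes from Overloaded to Busy: 2.2581.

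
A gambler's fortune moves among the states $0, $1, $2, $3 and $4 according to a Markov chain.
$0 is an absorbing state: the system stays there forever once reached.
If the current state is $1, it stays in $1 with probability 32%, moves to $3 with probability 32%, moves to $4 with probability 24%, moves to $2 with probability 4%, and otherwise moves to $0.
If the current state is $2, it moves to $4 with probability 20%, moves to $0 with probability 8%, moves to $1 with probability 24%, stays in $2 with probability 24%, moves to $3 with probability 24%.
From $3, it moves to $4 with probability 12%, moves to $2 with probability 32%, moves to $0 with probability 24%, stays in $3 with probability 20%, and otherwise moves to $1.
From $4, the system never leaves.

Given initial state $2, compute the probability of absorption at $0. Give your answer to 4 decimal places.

0.3875

Let h(s) be the probability of absorption at $0 starting from transient state s. Then h($0) = 1 and h($4) = 0. By first-step analysis:
h($1) = 0.08·1 + 0.32·h($1) + 0.04·h($2) + 0.32·h($3) + 0.24·0
h($2) = 0.08·1 + 0.24·h($1) + 0.24·h($2) + 0.24·h($3) + 0.2·0
h($3) = 0.24·1 + 0.12·h($1) + 0.32·h($2) + 0.2·h($3) + 0.12·0
Solving: h($1) = 0.3815, h($2) = 0.3875, h($3) = 0.5122.
Starting from $2, the probability is 0.3875.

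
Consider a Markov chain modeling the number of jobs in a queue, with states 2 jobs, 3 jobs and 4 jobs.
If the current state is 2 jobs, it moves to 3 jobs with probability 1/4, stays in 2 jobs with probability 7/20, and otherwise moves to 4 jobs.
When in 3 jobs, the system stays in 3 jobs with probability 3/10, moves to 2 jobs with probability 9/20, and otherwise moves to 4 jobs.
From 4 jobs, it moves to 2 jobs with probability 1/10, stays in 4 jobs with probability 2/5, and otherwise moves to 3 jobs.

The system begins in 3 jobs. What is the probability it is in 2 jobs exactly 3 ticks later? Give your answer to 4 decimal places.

0.2940

Propagate the distribution vector 3 ticks from 3 jobs.
After 0 ticks: (0.0000, 1.0000, 0.0000)
After 1 tick: (0.4500, 0.3000, 0.2500)
After 2 ticks: (0.3175, 0.3275, 0.3550)
After 3 ticks: (0.2940, 0.3551, 0.3509)
P(in 2 jobs after 3 ticks) = 0.2940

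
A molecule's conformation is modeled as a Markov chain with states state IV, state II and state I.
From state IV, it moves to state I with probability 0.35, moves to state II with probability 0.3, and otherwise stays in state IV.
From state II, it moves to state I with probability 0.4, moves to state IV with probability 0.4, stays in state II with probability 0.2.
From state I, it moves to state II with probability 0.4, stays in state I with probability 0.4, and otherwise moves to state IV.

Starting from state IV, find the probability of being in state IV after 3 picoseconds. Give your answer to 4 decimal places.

Propagate the distribution vector 3 picoseconds from state IV.
After 0 picoseconds: (1.0000, 0.0000, 0.0000)
After 1 picosecond: (0.3500, 0.3000, 0.3500)
After 2 picoseconds: (0.3125, 0.3050, 0.3825)
After 3 picoseconds: (0.3079, 0.3078, 0.3844)
P(in state IV after 3 picoseconds) = 0.3079

0.3079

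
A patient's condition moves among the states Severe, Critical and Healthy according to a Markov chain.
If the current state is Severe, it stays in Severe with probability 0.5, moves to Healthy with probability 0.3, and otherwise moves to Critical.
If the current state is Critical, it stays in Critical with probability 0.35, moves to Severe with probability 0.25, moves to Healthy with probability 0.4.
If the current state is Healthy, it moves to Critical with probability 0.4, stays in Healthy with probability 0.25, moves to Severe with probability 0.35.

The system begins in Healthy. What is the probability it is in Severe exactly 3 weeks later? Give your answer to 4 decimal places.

Propagate the distribution vector 3 weeks from Healthy.
After 0 weeks: (0.0000, 0.0000, 1.0000)
After 1 week: (0.3500, 0.4000, 0.2500)
After 2 weeks: (0.3625, 0.3100, 0.3275)
After 3 weeks: (0.3734, 0.3120, 0.3146)
P(in Severe after 3 weeks) = 0.3734

0.3734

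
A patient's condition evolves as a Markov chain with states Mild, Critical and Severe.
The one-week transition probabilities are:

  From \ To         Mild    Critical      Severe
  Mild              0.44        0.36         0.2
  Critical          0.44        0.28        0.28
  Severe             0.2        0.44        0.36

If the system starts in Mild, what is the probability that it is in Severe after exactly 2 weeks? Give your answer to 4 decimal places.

Sum over the intermediate state after 1 week:
P = P(Mild→Mild)·P(Mild→Severe) + P(Mild→Critical)·P(Critical→Severe) + P(Mild→Severe)·P(Severe→Severe)
  = 0.44×0.2 + 0.36×0.28 + 0.2×0.36
  = 0.0880 + 0.1008 + 0.0720 = 0.2608

0.2608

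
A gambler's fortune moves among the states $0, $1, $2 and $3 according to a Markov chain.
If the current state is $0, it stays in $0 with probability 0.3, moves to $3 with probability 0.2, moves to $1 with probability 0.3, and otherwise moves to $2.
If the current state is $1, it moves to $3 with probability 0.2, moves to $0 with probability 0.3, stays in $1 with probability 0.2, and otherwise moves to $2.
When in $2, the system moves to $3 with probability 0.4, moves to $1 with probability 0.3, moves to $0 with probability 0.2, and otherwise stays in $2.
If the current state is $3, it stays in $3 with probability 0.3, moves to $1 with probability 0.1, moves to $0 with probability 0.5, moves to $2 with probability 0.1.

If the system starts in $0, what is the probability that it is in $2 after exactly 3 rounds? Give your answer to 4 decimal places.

Propagate the distribution vector 3 rounds from $0.
After 0 rounds: (1.0000, 0.0000, 0.0000, 0.0000)
After 1 round: (0.3000, 0.3000, 0.2000, 0.2000)
After 2 rounds: (0.3200, 0.2300, 0.1900, 0.2600)
After 3 rounds: (0.3330, 0.2250, 0.1780, 0.2640)
P(in $2 after 3 rounds) = 0.1780

0.1780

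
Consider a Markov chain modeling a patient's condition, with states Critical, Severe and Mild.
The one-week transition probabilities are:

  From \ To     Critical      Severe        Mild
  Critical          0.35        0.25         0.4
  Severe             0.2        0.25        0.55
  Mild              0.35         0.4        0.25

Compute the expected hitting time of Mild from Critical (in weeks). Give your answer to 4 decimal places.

2.2857

Let t(s) be the expected number of weeks to first reach Mild from state s, with t(Mild) = 0. Conditioning on the first week:
t(Critical) = 1 + 0.35·t(Critical) + 0.25·t(Severe)
t(Severe) = 1 + 0.2·t(Critical) + 0.25·t(Severe)
Solving: t(Critical) = 2.2857, t(Severe) = 1.9429.
Expected weeks from Critical to Mild: 2.2857.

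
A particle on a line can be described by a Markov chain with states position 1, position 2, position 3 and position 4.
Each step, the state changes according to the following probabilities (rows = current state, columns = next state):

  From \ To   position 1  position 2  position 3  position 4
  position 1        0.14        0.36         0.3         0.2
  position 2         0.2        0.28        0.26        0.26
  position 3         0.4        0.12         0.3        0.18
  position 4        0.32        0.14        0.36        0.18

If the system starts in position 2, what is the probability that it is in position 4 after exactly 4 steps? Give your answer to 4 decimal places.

Propagate the distribution vector 4 steps from position 2.
After 0 steps: (0.0000, 1.0000, 0.0000, 0.0000)
After 1 step: (0.2000, 0.2800, 0.2600, 0.2600)
After 2 steps: (0.2712, 0.2180, 0.3044, 0.2064)
After 3 steps: (0.2694, 0.2241, 0.3037, 0.2029)
After 4 steps: (0.2689, 0.2246, 0.3032, 0.2033)
P(in position 4 after 4 steps) = 0.2033

0.2033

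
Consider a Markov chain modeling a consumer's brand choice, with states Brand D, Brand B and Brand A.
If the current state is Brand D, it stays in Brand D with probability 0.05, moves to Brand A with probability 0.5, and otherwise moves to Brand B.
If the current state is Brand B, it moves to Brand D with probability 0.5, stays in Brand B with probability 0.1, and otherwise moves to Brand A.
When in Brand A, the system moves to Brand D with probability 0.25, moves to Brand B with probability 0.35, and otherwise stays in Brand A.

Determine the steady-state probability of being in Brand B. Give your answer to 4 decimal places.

0.3017

Let the stationary distribution be π with π = πP and π_1 + π_2 + π_3 = 1.
π_1 = 0.05·π_1 + 0.5·π_2 + 0.25·π_3
π_2 = 0.45·π_1 + 0.1·π_2 + 0.35·π_3
Solving with the normalization constraint gives π = (0.2712, 0.3017, 0.4271).
So the stationary probability of Brand B is 0.3017.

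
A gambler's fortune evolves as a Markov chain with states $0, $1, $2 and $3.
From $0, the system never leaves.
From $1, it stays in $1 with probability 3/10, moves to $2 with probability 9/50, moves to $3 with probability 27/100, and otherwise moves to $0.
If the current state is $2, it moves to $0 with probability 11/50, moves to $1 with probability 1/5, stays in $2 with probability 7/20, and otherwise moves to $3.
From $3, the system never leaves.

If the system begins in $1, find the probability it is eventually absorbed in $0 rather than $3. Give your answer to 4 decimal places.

Let h(s) be the probability of absorption at $0 starting from transient state s. Then h($0) = 1 and h($3) = 0. By first-step analysis:
h($1) = 0.25·1 + 0.3·h($1) + 0.18·h($2) + 0.27·0
h($2) = 0.22·1 + 0.2·h($1) + 0.35·h($2) + 0.23·0
Solving: h($1) = 0.4823, h($2) = 0.4869.
Starting from $1, the probability is 0.4823.

0.4823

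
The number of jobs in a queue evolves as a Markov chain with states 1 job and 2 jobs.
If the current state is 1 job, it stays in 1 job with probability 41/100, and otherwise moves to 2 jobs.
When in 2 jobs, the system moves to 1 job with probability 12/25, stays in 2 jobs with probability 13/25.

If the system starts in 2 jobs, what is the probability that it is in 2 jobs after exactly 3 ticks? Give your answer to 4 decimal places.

Propagate the distribution vector 3 ticks from 2 jobs.
After 0 ticks: (0.0000, 1.0000)
After 1 tick: (0.4800, 0.5200)
After 2 ticks: (0.4464, 0.5536)
After 3 ticks: (0.4488, 0.5512)
P(in 2 jobs after 3 ticks) = 0.5512

0.5512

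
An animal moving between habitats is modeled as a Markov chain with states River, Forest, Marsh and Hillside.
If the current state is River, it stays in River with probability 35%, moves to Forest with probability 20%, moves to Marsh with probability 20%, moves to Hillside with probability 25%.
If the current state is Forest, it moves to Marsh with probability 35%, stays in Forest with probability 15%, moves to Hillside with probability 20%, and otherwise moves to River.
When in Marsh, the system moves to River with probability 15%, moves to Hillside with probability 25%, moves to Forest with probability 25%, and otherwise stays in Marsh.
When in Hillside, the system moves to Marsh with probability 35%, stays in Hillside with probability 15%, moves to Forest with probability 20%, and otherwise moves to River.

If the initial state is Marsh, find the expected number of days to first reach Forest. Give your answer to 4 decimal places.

Let t(s) be the expected number of days to first reach Forest from state s, with t(Forest) = 0. Conditioning on the first day:
t(River) = 1 + 0.35·t(River) + 0.2·t(Marsh) + 0.25·t(Hillside)
t(Marsh) = 1 + 0.15·t(River) + 0.35·t(Marsh) + 0.25·t(Hillside)
t(Hillside) = 1 + 0.3·t(River) + 0.35·t(Marsh) + 0.15·t(Hillside)
Solving: t(River) = 4.6779, t(Marsh) = 4.4028, t(Hillside) = 4.6404.
Expected days from Marsh to Forest: 4.4028.

4.4028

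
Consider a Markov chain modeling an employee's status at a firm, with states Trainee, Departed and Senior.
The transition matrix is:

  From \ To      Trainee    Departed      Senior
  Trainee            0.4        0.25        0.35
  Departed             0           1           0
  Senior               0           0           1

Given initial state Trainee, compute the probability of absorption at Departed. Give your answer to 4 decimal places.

Let h(s) be the probability of absorption at Departed starting from transient state s. Then h(Departed) = 1 and h(Senior) = 0. By first-step analysis:
h(Trainee) = 0.4·h(Trainee) + 0.25·1 + 0.35·0
Solving: h(Trainee) = 0.4167.
Starting from Trainee, the probability is 0.4167.

0.4167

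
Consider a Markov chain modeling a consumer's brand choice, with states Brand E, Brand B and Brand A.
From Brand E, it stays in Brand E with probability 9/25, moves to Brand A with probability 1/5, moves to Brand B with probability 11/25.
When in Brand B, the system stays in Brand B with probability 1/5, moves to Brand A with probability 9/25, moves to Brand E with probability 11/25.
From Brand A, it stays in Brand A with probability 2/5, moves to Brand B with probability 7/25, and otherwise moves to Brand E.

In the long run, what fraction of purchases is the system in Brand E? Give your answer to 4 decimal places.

Let the stationary distribution be π with π = πP and π_1 + π_2 + π_3 = 1.
π_1 = 0.36·π_1 + 0.44·π_2 + 0.32·π_3
π_2 = 0.44·π_1 + 0.2·π_2 + 0.28·π_3
Solving with the normalization constraint gives π = (0.3726, 0.3145, 0.3129).
So the stationary probability of Brand E is 0.3726.

0.3726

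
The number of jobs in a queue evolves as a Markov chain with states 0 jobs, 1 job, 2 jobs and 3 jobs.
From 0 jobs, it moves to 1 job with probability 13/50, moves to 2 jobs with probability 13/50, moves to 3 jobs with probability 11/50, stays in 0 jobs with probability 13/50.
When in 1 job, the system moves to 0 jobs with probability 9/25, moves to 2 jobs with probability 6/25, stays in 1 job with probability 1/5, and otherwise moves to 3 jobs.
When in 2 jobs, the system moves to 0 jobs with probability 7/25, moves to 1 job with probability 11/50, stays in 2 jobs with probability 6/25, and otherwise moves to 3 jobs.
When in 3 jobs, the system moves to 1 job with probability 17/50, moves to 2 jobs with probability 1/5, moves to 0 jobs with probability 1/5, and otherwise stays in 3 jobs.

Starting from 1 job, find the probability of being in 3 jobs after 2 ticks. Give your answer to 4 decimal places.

0.2336

Propagate the distribution vector 2 ticks from 1 job.
After 0 ticks: (0.0000, 1.0000, 0.0000, 0.0000)
After 1 tick: (0.3600, 0.2000, 0.2400, 0.2000)
After 2 ticks: (0.2728, 0.2544, 0.2392, 0.2336)
P(in 3 jobs after 2 ticks) = 0.2336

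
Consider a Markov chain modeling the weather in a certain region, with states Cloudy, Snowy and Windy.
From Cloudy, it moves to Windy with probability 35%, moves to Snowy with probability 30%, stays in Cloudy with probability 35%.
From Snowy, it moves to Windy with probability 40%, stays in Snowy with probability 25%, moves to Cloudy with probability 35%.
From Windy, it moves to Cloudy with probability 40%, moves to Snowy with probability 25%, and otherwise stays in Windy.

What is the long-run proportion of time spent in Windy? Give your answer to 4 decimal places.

0.3634

Let the stationary distribution be π with π = πP and π_1 + π_2 + π_3 = 1.
π_1 = 0.35·π_1 + 0.35·π_2 + 0.4·π_3
π_2 = 0.3·π_1 + 0.25·π_2 + 0.25·π_3
Solving with the normalization constraint gives π = (0.3682, 0.2684, 0.3634).
So the stationary probability of Windy is 0.3634.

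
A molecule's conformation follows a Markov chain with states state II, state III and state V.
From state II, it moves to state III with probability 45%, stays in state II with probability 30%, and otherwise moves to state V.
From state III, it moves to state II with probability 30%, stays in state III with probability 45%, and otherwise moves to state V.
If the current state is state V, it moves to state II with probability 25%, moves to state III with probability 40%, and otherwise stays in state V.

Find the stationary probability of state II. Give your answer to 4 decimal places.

0.2861

Let the stationary distribution be π with π = πP and π_1 + π_2 + π_3 = 1.
π_1 = 0.3·π_1 + 0.3·π_2 + 0.25·π_3
π_2 = 0.45·π_1 + 0.45·π_2 + 0.4·π_3
Solving with the normalization constraint gives π = (0.2861, 0.4361, 0.2778).
So the stationary probability of state II is 0.2861.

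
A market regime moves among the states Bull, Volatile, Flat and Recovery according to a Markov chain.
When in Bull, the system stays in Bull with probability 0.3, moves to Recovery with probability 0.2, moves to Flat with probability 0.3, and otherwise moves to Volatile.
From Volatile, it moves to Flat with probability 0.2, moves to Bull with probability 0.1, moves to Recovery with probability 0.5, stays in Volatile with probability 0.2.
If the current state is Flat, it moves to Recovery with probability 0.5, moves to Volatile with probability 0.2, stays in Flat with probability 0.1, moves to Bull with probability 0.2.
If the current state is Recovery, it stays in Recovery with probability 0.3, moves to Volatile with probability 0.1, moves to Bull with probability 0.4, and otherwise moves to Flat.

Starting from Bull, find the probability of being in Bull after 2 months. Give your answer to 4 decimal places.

0.2500

Propagate the distribution vector 2 months from Bull.
After 0 months: (1.0000, 0.0000, 0.0000, 0.0000)
After 1 month: (0.3000, 0.2000, 0.3000, 0.2000)
After 2 months: (0.2500, 0.1800, 0.2000, 0.3700)
P(in Bull after 2 months) = 0.2500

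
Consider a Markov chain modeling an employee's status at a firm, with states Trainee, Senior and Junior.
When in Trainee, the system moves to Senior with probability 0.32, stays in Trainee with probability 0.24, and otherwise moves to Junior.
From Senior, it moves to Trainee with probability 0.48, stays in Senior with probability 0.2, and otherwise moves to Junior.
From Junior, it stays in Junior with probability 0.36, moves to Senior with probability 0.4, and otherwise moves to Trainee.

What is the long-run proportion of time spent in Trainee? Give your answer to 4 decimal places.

0.3150

Let the stationary distribution be π with π = πP and π_1 + π_2 + π_3 = 1.
π_1 = 0.24·π_1 + 0.48·π_2 + 0.24·π_3
π_2 = 0.32·π_1 + 0.2·π_2 + 0.4·π_3
Solving with the normalization constraint gives π = (0.3150, 0.3123, 0.3727).
So the stationary probability of Trainee is 0.3150.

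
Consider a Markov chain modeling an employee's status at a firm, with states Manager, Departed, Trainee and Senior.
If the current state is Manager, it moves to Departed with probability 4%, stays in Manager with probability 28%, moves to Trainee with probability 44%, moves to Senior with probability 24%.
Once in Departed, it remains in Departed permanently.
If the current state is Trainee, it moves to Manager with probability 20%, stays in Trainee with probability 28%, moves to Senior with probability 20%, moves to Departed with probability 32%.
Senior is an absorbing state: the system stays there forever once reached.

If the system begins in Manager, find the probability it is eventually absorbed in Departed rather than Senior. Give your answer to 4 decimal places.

Let h(s) be the probability of absorption at Departed starting from transient state s. Then h(Departed) = 1 and h(Senior) = 0. By first-step analysis:
h(Manager) = 0.28·h(Manager) + 0.04·1 + 0.44·h(Trainee) + 0.24·0
h(Trainee) = 0.2·h(Manager) + 0.32·1 + 0.28·h(Trainee) + 0.2·0
Solving: h(Manager) = 0.3941, h(Trainee) = 0.5539.
Starting from Manager, the probability is 0.3941.

0.3941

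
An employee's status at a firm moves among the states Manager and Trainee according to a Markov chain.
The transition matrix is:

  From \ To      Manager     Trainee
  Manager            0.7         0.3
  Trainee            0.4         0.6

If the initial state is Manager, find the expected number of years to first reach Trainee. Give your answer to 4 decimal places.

3.3333

Let t(s) be the expected number of years to first reach Trainee from state s, with t(Trainee) = 0. Conditioning on the first year:
t(Manager) = 1 + 0.7·t(Manager)
Solving: t(Manager) = 3.3333.
Expected years from Manager to Trainee: 3.3333.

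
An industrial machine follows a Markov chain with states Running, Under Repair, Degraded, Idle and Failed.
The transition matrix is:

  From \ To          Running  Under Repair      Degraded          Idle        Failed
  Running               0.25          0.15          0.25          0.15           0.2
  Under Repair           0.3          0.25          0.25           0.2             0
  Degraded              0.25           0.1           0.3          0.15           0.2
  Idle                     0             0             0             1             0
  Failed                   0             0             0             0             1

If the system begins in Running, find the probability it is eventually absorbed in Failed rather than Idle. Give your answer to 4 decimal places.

Let h(s) be the probability of absorption at Failed starting from transient state s. Then h(Failed) = 1 and h(Idle) = 0. By first-step analysis:
h(Running) = 0.25·h(Running) + 0.15·h(Under Repair) + 0.25·h(Degraded) + 0.15·0 + 0.2·1
h(Under Repair) = 0.3·h(Running) + 0.25·h(Under Repair) + 0.25·h(Degraded) + 0.2·0
h(Degraded) = 0.25·h(Running) + 0.1·h(Under Repair) + 0.3·h(Degraded) + 0.15·0 + 0.2·1
Solving: h(Running) = 0.5183, h(Under Repair) = 0.3825, h(Degraded) = 0.5255.
Starting from Running, the probability is 0.5183.

0.5183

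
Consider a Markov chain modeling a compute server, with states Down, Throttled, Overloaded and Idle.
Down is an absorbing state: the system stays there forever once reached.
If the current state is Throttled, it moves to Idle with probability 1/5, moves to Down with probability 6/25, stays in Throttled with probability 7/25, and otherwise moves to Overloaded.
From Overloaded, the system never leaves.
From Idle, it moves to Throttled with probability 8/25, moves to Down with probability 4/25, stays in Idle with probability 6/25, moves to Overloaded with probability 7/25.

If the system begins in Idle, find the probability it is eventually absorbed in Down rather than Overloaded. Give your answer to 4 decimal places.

Let h(s) be the probability of absorption at Down starting from transient state s. Then h(Down) = 1 and h(Overloaded) = 0. By first-step analysis:
h(Throttled) = 0.24·1 + 0.28·h(Throttled) + 0.28·0 + 0.2·h(Idle)
h(Idle) = 0.16·1 + 0.32·h(Throttled) + 0.28·0 + 0.24·h(Idle)
Solving: h(Throttled) = 0.4437, h(Idle) = 0.3974.
Starting from Idle, the probability is 0.3974.

0.3974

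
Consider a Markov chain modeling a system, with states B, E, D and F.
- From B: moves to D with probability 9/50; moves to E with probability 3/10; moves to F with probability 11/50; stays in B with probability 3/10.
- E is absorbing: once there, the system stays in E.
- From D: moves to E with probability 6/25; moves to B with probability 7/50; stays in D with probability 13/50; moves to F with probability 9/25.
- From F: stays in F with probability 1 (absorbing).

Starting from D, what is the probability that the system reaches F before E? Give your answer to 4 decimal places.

Let h(s) be the probability of absorption at F starting from transient state s. Then h(F) = 1 and h(E) = 0. By first-step analysis:
h(B) = 0.3·h(B) + 0.3·0 + 0.18·h(D) + 0.22·1
h(D) = 0.14·h(B) + 0.24·0 + 0.26·h(D) + 0.36·1
Solving: h(B) = 0.4619, h(D) = 0.5739.
Starting from D, the probability is 0.5739.

0.5739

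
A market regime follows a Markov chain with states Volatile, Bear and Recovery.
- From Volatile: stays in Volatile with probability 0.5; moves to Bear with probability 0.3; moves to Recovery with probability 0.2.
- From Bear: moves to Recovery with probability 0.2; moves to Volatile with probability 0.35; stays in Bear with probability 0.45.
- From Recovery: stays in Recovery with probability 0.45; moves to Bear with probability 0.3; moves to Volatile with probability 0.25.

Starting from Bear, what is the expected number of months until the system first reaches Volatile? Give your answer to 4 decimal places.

Let t(s) be the expected number of months to first reach Volatile from state s, with t(Volatile) = 0. Conditioning on the first month:
t(Bear) = 1 + 0.45·t(Bear) + 0.2·t(Recovery)
t(Recovery) = 1 + 0.3·t(Bear) + 0.45·t(Recovery)
Solving: t(Bear) = 3.0928, t(Recovery) = 3.5052.
Expected months from Bear to Volatile: 3.0928.

3.0928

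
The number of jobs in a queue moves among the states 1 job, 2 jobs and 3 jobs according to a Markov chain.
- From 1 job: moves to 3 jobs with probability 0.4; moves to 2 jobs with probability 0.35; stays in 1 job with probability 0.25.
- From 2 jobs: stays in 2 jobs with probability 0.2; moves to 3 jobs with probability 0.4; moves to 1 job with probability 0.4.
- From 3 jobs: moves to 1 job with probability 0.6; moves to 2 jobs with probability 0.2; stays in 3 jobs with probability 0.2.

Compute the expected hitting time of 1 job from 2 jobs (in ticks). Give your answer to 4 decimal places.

Let t(s) be the expected number of ticks to first reach 1 job from state s, with t(1 job) = 0. Conditioning on the first tick:
t(2 jobs) = 1 + 0.2·t(2 jobs) + 0.4·t(3 jobs)
t(3 jobs) = 1 + 0.2·t(2 jobs) + 0.2·t(3 jobs)
Solving: t(2 jobs) = 2.1429, t(3 jobs) = 1.7857.
Expected ticks from 2 jobs to 1 job: 2.1429.

2.1429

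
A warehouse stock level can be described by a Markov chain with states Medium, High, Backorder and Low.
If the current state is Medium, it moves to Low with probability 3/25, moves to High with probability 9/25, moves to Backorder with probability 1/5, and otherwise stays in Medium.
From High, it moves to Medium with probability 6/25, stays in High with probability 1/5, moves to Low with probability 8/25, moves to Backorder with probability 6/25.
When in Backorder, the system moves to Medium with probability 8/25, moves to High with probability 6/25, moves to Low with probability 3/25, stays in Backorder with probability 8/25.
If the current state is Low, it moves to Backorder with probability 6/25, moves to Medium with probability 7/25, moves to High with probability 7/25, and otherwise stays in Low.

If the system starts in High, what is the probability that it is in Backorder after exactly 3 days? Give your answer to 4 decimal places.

Propagate the distribution vector 3 days from High.
After 0 days: (0.0000, 1.0000, 0.0000, 0.0000)
After 1 day: (0.2400, 0.2000, 0.2400, 0.3200)
After 2 days: (0.2912, 0.2736, 0.2496, 0.1856)
After 3 days: (0.2907, 0.2714, 0.2483, 0.1896)
P(in Backorder after 3 days) = 0.2483

0.2483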